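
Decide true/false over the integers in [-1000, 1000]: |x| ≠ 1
The claim fails at x = 1:
x = 1: LHS = |1| = 1; 1 ≠ 1 — FAILS

Because a single integer refutes it, the statement is false.

Answer: False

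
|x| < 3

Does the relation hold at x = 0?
x = 0: LHS = |0| = 0; 0 < 3 — holds

The relation is satisfied at x = 0.

Answer: Yes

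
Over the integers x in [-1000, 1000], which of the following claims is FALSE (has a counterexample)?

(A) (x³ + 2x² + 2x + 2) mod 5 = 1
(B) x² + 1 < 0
(A) x = 0: LHS = (0³ + 2·0² + 2·0 + 2) mod 5 = 2 mod 5 = 2; 2 = 1 — FAILS
(B) x = 0: LHS = 0² + 1 = 1; 1 < 0 — FAILS

Answer: Both A and B are false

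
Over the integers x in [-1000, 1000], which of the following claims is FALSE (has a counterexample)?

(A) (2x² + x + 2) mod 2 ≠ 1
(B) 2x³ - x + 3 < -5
(A) x = 1: LHS = (2·1² + 1 + 2) mod 2 = 5 mod 2 = 1; 1 ≠ 1 — FAILS
(B) x = 0: LHS = 2·0³ - 0 + 3 = 3; 3 < -5 — FAILS

Answer: Both A and B are false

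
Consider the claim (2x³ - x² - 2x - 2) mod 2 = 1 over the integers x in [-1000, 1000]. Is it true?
The claim fails at x = 0:
x = 0: LHS = (2·0³ - 0² - 2·0 - 2) mod 2 = (-2) mod 2 = 0; 0 = 1 — FAILS

Because a single integer refutes it, the statement is false.

Answer: False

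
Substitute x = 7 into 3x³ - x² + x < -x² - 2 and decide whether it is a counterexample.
Substitute x = 7 into the relation:
x = 7: LHS = 3·7³ - 7² + 7 = 987, RHS = -7² - 2 = -51; 987 < -51 — FAILS

Since the claim fails at x = 7, this value is a counterexample.

Answer: Yes, x = 7 is a counterexample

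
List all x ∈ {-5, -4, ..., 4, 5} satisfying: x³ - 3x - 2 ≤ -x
Holds for: {-5, -4, -3, -2, -1, 0, 1}
Fails for: {2, 3, 4, 5}

Answer: {-5, -4, -3, -2, -1, 0, 1}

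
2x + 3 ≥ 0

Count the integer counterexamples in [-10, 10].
Counterexamples in [-10, 10]: {-10, -9, -8, -7, -6, -5, -4, -3, -2}.

Counting them gives 9 values.

Answer: 9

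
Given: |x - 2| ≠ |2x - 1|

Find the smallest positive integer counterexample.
Testing positive integers:
x = 1: LHS = |1 - 2| = |-1| = 1, RHS = |2·1 - 1| = |1| = 1; 1 ≠ 1 — FAILS  ← smallest positive counterexample

Answer: x = 1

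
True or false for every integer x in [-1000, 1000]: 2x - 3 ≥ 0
The claim fails at x = 0:
x = 0: LHS = 2·0 - 3 = -3; -3 ≥ 0 — FAILS

Because a single integer refutes it, the statement is false.

Answer: False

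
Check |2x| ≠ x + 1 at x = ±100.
x = 100: LHS = |2·100| = |200| = 200, RHS = 100 + 1 = 101; 200 ≠ 101 — holds
x = -100: LHS = |2·(-100)| = |-200| = 200, RHS = (-100) + 1 = -99; 200 ≠ -99 — holds

Answer: Yes, holds for both x = 100 and x = -100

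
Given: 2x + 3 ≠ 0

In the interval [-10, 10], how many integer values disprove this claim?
Track d = LHS − RHS over the integers in [-10, 10]. Equality would need d = 0, but d changes sign only between consecutive integers, jumping over 0:
x = -2: LHS = 2·(-2) + 3 = -1; -1 ≠ 0 — holds  (d = -1)
x = -1: LHS = 2·(-1) + 3 = 1; 1 ≠ 0 — holds  (d = 1)
Away from these crossings d keeps a constant sign, and checking every integer in [-10, 10] confirms d ≠ 0 throughout. Hence the two sides are never equal, so the relation holds for every integer in [-10, 10].

No counterexample appears in that range.

Answer: 0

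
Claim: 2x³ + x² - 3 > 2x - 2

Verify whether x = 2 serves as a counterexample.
Substitute x = 2 into the relation:
x = 2: LHS = 2·2³ + 2² - 3 = 17, RHS = 2·2 - 2 = 2; 17 > 2 — holds

The claim holds here, so x = 2 is not a counterexample. (A counterexample exists elsewhere, e.g. x = 0.)

Answer: No, x = 2 is not a counterexample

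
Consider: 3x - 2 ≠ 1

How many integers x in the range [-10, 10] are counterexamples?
Counterexamples in [-10, 10]: {1}.

Counting them gives 1 values.

Answer: 1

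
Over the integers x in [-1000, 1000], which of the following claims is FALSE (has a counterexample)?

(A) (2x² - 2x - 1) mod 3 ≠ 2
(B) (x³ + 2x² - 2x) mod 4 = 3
(A) x = 0: LHS = (2·0² - 2·0 - 1) mod 3 = (-1) mod 3 = 2; 2 ≠ 2 — FAILS
(B) x = 0: LHS = (0³ + 2·0² - 2·0) mod 4 = 0 mod 4 = 0; 0 = 3 — FAILS

Answer: Both A and B are false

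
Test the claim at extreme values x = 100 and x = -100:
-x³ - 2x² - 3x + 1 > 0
x = 100: LHS = -100³ - 2·100² - 3·100 + 1 = -1020299; -1020299 > 0 — FAILS
x = -100: LHS = -(-100)³ - 2·(-100)² - 3·(-100) + 1 = 980301; 980301 > 0 — holds

Answer: Partially: fails for x = 100, holds for x = -100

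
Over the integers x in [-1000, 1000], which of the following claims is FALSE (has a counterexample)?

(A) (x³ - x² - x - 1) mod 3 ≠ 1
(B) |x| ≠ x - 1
(A) x = 1: LHS = (1³ - 1² - 1 - 1) mod 3 = (-2) mod 3 = 1; 1 ≠ 1 — FAILS

(B) Over all integers in [-1000, 1000], LHS − RHS is always positive; it is smallest at x = 0, where it equals 1:
x = 0: LHS = |0| = 0, RHS = 0 - 1 = -1; 0 ≠ -1 — holds
At the ends of the range:
x = -1000: LHS = |-1000| = 1000, RHS = (-1000) - 1 = -1001; 1000 ≠ -1001 — holds
x = 1000: LHS = |1000| = 1000, RHS = 1000 - 1 = 999; 1000 ≠ 999 — holds
Hence LHS − RHS is never 0, i.e. the two sides are never equal, so the relation holds for every integer in [-1000, 1000].

Only (A) has a counterexample.

Answer: A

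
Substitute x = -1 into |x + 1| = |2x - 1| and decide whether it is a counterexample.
Substitute x = -1 into the relation:
x = -1: LHS = |(-1) + 1| = |0| = 0, RHS = |2·(-1) - 1| = |-3| = 3; 0 = 3 — FAILS

Since the claim fails at x = -1, this value is a counterexample.

Answer: Yes, x = -1 is a counterexample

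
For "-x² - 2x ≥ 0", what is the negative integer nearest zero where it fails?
Testing negative integers from -1 downward:
x = -1: LHS = -(-1)² - 2·(-1) = 1; 1 ≥ 0 — holds
x = -2: LHS = -(-2)² - 2·(-2) = 0; 0 ≥ 0 — holds
x = -3: LHS = -(-3)² - 2·(-3) = -3; -3 ≥ 0 — FAILS  ← closest negative counterexample to 0

Answer: x = -3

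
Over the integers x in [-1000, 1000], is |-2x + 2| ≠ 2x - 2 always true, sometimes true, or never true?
Holds at x = 0: LHS = |-2·0 + 2| = |2| = 2, RHS = 2·0 - 2 = -2; 2 ≠ -2 — holds
Fails at x = 1: LHS = |-2·1 + 2| = |0| = 0, RHS = 2·1 - 2 = 0; 0 ≠ 0 — FAILS
It is satisfied by some integers in the range but not all.

Answer: Sometimes true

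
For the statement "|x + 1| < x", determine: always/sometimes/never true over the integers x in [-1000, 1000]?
Over all integers in [-1000, 1000], LHS − RHS is smallest at x = 0, where it equals 1:
x = 0: LHS = |0 + 1| = |1| = 1; 1 < 0 — FAILS
At the ends of the range:
x = -1000: LHS = |(-1000) + 1| = |-999| = 999; 999 < -1000 — FAILS
x = 1000: LHS = |1000 + 1| = |1001| = 1001; 1001 < 1000 — FAILS
Hence LHS − RHS is never negative, i.e. LHS ≥ RHS throughout, so the claimed relation (<) fails for every integer in [-1000, 1000].

No integer in the range satisfies it.

Answer: Never true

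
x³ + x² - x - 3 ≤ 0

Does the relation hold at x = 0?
x = 0: LHS = 0³ + 0² - 0 - 3 = -3; -3 ≤ 0 — holds

The relation is satisfied at x = 0.

Answer: Yes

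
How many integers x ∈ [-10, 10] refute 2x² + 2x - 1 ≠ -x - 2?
Counterexamples in [-10, 10]: {-1}.

Counting them gives 1 values.

Answer: 1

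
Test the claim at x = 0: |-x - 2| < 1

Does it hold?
x = 0: LHS = |-0 - 2| = |-2| = 2; 2 < 1 — FAILS

The relation fails at x = 0, so x = 0 is a counterexample.

Answer: No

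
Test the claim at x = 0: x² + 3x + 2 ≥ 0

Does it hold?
x = 0: LHS = 0² + 3·0 + 2 = 2; 2 ≥ 0 — holds

The relation is satisfied at x = 0.

Answer: Yes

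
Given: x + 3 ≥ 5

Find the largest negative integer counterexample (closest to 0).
Testing negative integers from -1 downward:
x = -1: LHS = (-1) + 3 = 2; 2 ≥ 5 — FAILS  ← closest negative counterexample to 0

Answer: x = -1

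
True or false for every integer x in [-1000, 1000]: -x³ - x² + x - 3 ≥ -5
The claim fails at x = 2:
x = 2: LHS = -2³ - 2² + 2 - 3 = -13; -13 ≥ -5 — FAILS

Because a single integer refutes it, the statement is false.

Answer: False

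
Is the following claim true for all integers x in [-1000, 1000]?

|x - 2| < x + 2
The claim fails at x = 0:
x = 0: LHS = |0 - 2| = |-2| = 2, RHS = 0 + 2 = 2; 2 < 2 — FAILS

Because a single integer refutes it, the statement is false.

Answer: False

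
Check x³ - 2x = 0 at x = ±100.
x = 100: LHS = 100³ - 2·100 = 999800; 999800 = 0 — FAILS
x = -100: LHS = (-100)³ - 2·(-100) = -999800; -999800 = 0 — FAILS

Answer: No, fails for both x = 100 and x = -100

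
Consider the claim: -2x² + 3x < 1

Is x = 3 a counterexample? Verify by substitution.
Substitute x = 3 into the relation:
x = 3: LHS = -2·3² + 3·3 = -9; -9 < 1 — holds

The claim holds here, so x = 3 is not a counterexample. (A counterexample exists elsewhere, e.g. x = 1.)

Answer: No, x = 3 is not a counterexample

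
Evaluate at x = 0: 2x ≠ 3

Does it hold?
x = 0: LHS = 2·0 = 0; 0 ≠ 3 — holds

The relation is satisfied at x = 0.

Answer: Yes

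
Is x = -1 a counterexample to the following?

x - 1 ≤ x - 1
Substitute x = -1 into the relation:
x = -1: LHS = (-1) - 1 = -2, RHS = (-1) - 1 = -2; -2 ≤ -2 — holds

The relation holds at x = -1, so it is not a counterexample.

Answer: No, x = -1 is not a counterexample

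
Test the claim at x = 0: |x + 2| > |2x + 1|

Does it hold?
x = 0: LHS = |0 + 2| = |2| = 2, RHS = |2·0 + 1| = |1| = 1; 2 > 1 — holds

The relation is satisfied at x = 0.

Answer: Yes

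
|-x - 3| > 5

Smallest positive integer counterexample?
Testing positive integers:
x = 1: LHS = |-1 - 3| = |-4| = 4; 4 > 5 — FAILS  ← smallest positive counterexample

Answer: x = 1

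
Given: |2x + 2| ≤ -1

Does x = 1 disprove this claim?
Substitute x = 1 into the relation:
x = 1: LHS = |2·1 + 2| = |4| = 4; 4 ≤ -1 — FAILS

Since the claim fails at x = 1, this value is a counterexample.

Answer: Yes, x = 1 is a counterexample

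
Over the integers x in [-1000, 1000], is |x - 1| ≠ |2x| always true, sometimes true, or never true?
Holds at x = 0: LHS = |0 - 1| = |-1| = 1, RHS = |2·0| = |0| = 0; 1 ≠ 0 — holds
Fails at x = -1: LHS = |(-1) - 1| = |-2| = 2, RHS = |2·(-1)| = |-2| = 2; 2 ≠ 2 — FAILS
It is satisfied by some integers in the range but not all.

Answer: Sometimes true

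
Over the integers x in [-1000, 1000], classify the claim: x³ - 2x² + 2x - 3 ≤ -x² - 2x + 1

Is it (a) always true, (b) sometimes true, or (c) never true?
Holds at x = 0: LHS = 0³ - 2·0² + 2·0 - 3 = -3, RHS = -0² - 2·0 + 1 = 1; -3 ≤ 1 — holds
Fails at x = 2: LHS = 2³ - 2·2² + 2·2 - 3 = 1, RHS = -2² - 2·2 + 1 = -7; 1 ≤ -7 — FAILS
It is satisfied by some integers in the range but not all.

Answer: Sometimes true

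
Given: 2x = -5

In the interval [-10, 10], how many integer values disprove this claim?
Counterexamples in [-10, 10]: {-10, -9, -8, -7, -6, -5, -4, -3, -2, -1, 0, 1, 2, 3, 4, 5, 6, 7, 8, 9, 10}.

Counting them gives 21 values.

Answer: 21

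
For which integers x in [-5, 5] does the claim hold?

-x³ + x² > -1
Holds for: {-5, -4, -3, -2, -1, 0, 1}
Fails for: {2, 3, 4, 5}

Answer: {-5, -4, -3, -2, -1, 0, 1}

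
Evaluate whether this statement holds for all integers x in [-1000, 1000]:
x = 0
The claim fails at x = 1:
x = 1: 1 = 0 — FAILS

Because a single integer refutes it, the statement is false.

Answer: False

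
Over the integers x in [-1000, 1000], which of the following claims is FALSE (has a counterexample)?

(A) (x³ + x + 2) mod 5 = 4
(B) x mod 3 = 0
(A) x = 0: LHS = (0³ + 0 + 2) mod 5 = 2 mod 5 = 2; 2 = 4 — FAILS
(B) x = 1: LHS = 1 mod 3 = 1; 1 = 0 — FAILS

Answer: Both A and B are false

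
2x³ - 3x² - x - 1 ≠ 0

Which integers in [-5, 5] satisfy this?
Track d = LHS − RHS over the integers in [-5, 5]. Equality would need d = 0, but d changes sign only between consecutive integers, jumping over 0:
x = 1: LHS = 2·1³ - 3·1² - 1 - 1 = -3; -3 ≠ 0 — holds  (d = -3)
x = 2: LHS = 2·2³ - 3·2² - 2 - 1 = 1; 1 ≠ 0 — holds  (d = 1)
Away from these crossings d keeps a constant sign, and checking every integer in [-5, 5] confirms d ≠ 0 throughout. Hence the two sides are never equal, so the relation holds for every integer in [-5, 5].

Answer: All integers in [-5, 5]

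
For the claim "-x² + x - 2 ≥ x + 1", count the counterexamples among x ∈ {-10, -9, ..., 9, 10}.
Counterexamples in [-10, 10]: {-10, -9, -8, -7, -6, -5, -4, -3, -2, -1, 0, 1, 2, 3, 4, 5, 6, 7, 8, 9, 10}.

Counting them gives 21 values.

Answer: 21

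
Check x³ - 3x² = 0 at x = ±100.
x = 100: LHS = 100³ - 3·100² = 970000; 970000 = 0 — FAILS
x = -100: LHS = (-100)³ - 3·(-100)² = -1030000; -1030000 = 0 — FAILS

Answer: No, fails for both x = 100 and x = -100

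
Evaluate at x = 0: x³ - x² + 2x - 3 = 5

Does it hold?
x = 0: LHS = 0³ - 0² + 2·0 - 3 = -3; -3 = 5 — FAILS

The relation fails at x = 0, so x = 0 is a counterexample.

Answer: No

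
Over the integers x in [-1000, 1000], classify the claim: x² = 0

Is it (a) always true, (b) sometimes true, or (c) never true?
Holds at x = 0: LHS = 0² = 0; 0 = 0 — holds
Fails at x = 1: LHS = 1² = 1; 1 = 0 — FAILS
It is satisfied by some integers in the range but not all.

Answer: Sometimes true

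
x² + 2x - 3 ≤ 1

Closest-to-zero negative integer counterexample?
Testing negative integers from -1 downward:
x = -1: LHS = (-1)² + 2·(-1) - 3 = -4; -4 ≤ 1 — holds
x = -2: LHS = (-2)² + 2·(-2) - 3 = -3; -3 ≤ 1 — holds
x = -3: LHS = (-3)² + 2·(-3) - 3 = 0; 0 ≤ 1 — holds
x = -4: LHS = (-4)² + 2·(-4) - 3 = 5; 5 ≤ 1 — FAILS  ← closest negative counterexample to 0

Answer: x = -4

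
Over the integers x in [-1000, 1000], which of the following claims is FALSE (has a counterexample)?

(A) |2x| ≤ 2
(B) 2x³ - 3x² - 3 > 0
(A) x = 2: LHS = |2·2| = |4| = 4; 4 ≤ 2 — FAILS
(B) x = 0: LHS = 2·0³ - 3·0² - 3 = -3; -3 > 0 — FAILS

Answer: Both A and B are false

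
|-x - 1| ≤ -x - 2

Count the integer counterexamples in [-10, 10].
Counterexamples in [-10, 10]: {-10, -9, -8, -7, -6, -5, -4, -3, -2, -1, 0, 1, 2, 3, 4, 5, 6, 7, 8, 9, 10}.

Counting them gives 21 values.

Answer: 21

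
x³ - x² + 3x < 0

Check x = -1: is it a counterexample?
Substitute x = -1 into the relation:
x = -1: LHS = (-1)³ - (-1)² + 3·(-1) = -5; -5 < 0 — holds

The claim holds here, so x = -1 is not a counterexample. (A counterexample exists elsewhere, e.g. x = 0.)

Answer: No, x = -1 is not a counterexample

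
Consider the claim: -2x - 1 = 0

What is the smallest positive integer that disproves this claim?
Testing positive integers:
x = 1: LHS = -2·1 - 1 = -3; -3 = 0 — FAILS  ← smallest positive counterexample

Answer: x = 1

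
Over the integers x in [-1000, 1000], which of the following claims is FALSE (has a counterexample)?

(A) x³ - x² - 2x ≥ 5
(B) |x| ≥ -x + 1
(A) x = 0: LHS = 0³ - 0² - 2·0 = 0; 0 ≥ 5 — FAILS
(B) x = 0: LHS = |0| = 0, RHS = -0 + 1 = 1; 0 ≥ 1 — FAILS

Answer: Both A and B are false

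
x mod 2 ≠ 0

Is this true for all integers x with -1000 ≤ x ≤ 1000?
The claim fails at x = 0:
x = 0: LHS = 0 mod 2 = 0; 0 ≠ 0 — FAILS

Because a single integer refutes it, the statement is false.

Answer: False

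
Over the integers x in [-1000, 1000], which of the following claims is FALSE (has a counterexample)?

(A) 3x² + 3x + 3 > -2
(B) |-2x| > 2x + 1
(A) Over all integers in [-1000, 1000], LHS − RHS is smallest at x = 0, where it equals 5:
x = 0: LHS = 3·0² + 3·0 + 3 = 3; 3 > -2 — holds
At the ends of the range:
x = -1000: LHS = 3·(-1000)² + 3·(-1000) + 3 = 2997003; 2997003 > -2 — holds
x = 1000: LHS = 3·1000² + 3·1000 + 3 = 3003003; 3003003 > -2 — holds
Hence LHS − RHS is never zero or negative, i.e. LHS > RHS throughout, so the relation holds for every integer in [-1000, 1000].

(B) x = 0: LHS = |-2·0| = |0| = 0, RHS = 2·0 + 1 = 1; 0 > 1 — FAILS

Only (B) has a counterexample.

Answer: B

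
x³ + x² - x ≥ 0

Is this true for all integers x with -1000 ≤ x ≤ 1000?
The claim fails at x = -2:
x = -2: LHS = (-2)³ + (-2)² - (-2) = -2; -2 ≥ 0 — FAILS

Because a single integer refutes it, the statement is false.

Answer: False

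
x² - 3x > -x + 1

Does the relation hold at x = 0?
x = 0: LHS = 0² - 3·0 = 0, RHS = -0 + 1 = 1; 0 > 1 — FAILS

The relation fails at x = 0, so x = 0 is a counterexample.

Answer: No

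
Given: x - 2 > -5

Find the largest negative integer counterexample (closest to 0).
Testing negative integers from -1 downward:
x = -1: LHS = (-1) - 2 = -3; -3 > -5 — holds
x = -2: LHS = (-2) - 2 = -4; -4 > -5 — holds
x = -3: LHS = (-3) - 2 = -5; -5 > -5 — FAILS  ← closest negative counterexample to 0

Answer: x = -3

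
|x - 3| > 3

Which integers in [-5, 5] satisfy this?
Holds for: {-5, -4, -3, -2, -1}
Fails for: {0, 1, 2, 3, 4, 5}

Answer: {-5, -4, -3, -2, -1}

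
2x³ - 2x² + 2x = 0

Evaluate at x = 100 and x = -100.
x = 100: LHS = 2·100³ - 2·100² + 2·100 = 1980200; 1980200 = 0 — FAILS
x = -100: LHS = 2·(-100)³ - 2·(-100)² + 2·(-100) = -2020200; -2020200 = 0 — FAILS

Answer: No, fails for both x = 100 and x = -100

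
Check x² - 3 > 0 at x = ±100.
x = 100: LHS = 100² - 3 = 9997; 9997 > 0 — holds
x = -100: LHS = (-100)² - 3 = 9997; 9997 > 0 — holds

Answer: Yes, holds for both x = 100 and x = -100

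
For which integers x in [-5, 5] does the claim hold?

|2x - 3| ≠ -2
An absolute value is never negative, so the left side is ≥ 0 for every x, while the right side is -2. Tightest case in [-5, 5] is x = 1:
x = 1: LHS = |2·1 - 3| = |-1| = 1; 1 ≠ -2 — holds
Hence LHS − RHS is never 0, i.e. the two sides are never equal, so the relation holds for every integer in [-5, 5].

Answer: All integers in [-5, 5]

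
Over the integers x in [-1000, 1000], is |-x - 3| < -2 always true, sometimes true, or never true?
An absolute value is never negative, so the left side is ≥ 0 for every x, while the right side is -2. Tightest case in [-1000, 1000] is x = -3:
x = -3: LHS = |-(-3) - 3| = |0| = 0; 0 < -2 — FAILS
Hence LHS − RHS is never negative, i.e. LHS ≥ RHS throughout, so the claimed relation (<) fails for every integer in [-1000, 1000].

No integer in the range satisfies it.

Answer: Never true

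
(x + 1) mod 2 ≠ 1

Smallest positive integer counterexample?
Testing positive integers:
x = 1: LHS = (1 + 1) mod 2 = 2 mod 2 = 0; 0 ≠ 1 — holds
x = 2: LHS = (2 + 1) mod 2 = 3 mod 2 = 1; 1 ≠ 1 — FAILS  ← smallest positive counterexample

Answer: x = 2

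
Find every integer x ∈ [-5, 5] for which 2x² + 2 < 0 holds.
Over all integers in [-5, 5], LHS − RHS is smallest at x = 0, where it equals 2:
x = 0: LHS = 2·0² + 2 = 2; 2 < 0 — FAILS
At the ends of the range:
x = -5: LHS = 2·(-5)² + 2 = 52; 52 < 0 — FAILS
x = 5: LHS = 2·5² + 2 = 52; 52 < 0 — FAILS
Hence LHS − RHS is never negative, i.e. LHS ≥ RHS throughout, so the claimed relation (<) fails for every integer in [-5, 5].

Answer: None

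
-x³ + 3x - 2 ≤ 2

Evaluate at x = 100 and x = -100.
x = 100: LHS = -100³ + 3·100 - 2 = -999702; -999702 ≤ 2 — holds
x = -100: LHS = -(-100)³ + 3·(-100) - 2 = 999698; 999698 ≤ 2 — FAILS

Answer: Partially: holds for x = 100, fails for x = -100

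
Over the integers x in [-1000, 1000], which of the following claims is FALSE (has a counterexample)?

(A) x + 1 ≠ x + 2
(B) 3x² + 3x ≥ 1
(A) Over all integers in [-1000, 1000], LHS − RHS is always negative; it is closest to 0 at x = 0, where it equals -1:
x = 0: LHS = 0 + 1 = 1, RHS = 0 + 2 = 2; 1 ≠ 2 — holds
At the ends of the range:
x = -1000: LHS = (-1000) + 1 = -999, RHS = (-1000) + 2 = -998; -999 ≠ -998 — holds
x = 1000: LHS = 1000 + 1 = 1001, RHS = 1000 + 2 = 1002; 1001 ≠ 1002 — holds
Hence LHS − RHS is never 0, i.e. the two sides are never equal, so the relation holds for every integer in [-1000, 1000].

(B) x = 0: LHS = 3·0² + 3·0 = 0; 0 ≥ 1 — FAILS

Only (B) has a counterexample.

Answer: B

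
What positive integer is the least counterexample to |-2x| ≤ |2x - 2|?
Testing positive integers:
x = 1: LHS = |-2·1| = |-2| = 2, RHS = |2·1 - 2| = |0| = 0; 2 ≤ 0 — FAILS  ← smallest positive counterexample

Answer: x = 1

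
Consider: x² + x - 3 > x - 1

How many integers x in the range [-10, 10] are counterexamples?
Counterexamples in [-10, 10]: {-1, 0, 1}.

Counting them gives 3 values.

Answer: 3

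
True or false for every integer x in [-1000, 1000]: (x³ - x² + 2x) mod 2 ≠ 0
The claim fails at x = 0:
x = 0: LHS = (0³ - 0² + 2·0) mod 2 = 0 mod 2 = 0; 0 ≠ 0 — FAILS

Because a single integer refutes it, the statement is false.

Answer: False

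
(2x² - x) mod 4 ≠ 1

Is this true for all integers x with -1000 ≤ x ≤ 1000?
The claim fails at x = 1:
x = 1: LHS = (2·1² - 1) mod 4 = 1 mod 4 = 1; 1 ≠ 1 — FAILS

Because a single integer refutes it, the statement is false.

Answer: False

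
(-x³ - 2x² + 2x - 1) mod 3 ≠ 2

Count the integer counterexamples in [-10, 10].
Counterexamples in [-10, 10]: {-10, -9, -7, -6, -4, -3, -1, 0, 2, 3, 5, 6, 8, 9}.

Counting them gives 14 values.

Answer: 14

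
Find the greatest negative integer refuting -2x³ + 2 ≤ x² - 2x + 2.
Testing negative integers from -1 downward:
x = -1: LHS = -2·(-1)³ + 2 = 4, RHS = (-1)² - 2·(-1) + 2 = 5; 4 ≤ 5 — holds
x = -2: LHS = -2·(-2)³ + 2 = 18, RHS = (-2)² - 2·(-2) + 2 = 10; 18 ≤ 10 — FAILS  ← closest negative counterexample to 0

Answer: x = -2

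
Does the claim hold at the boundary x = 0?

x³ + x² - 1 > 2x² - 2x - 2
x = 0: LHS = 0³ + 0² - 1 = -1, RHS = 2·0² - 2·0 - 2 = -2; -1 > -2 — holds

The relation is satisfied at x = 0.

Answer: Yes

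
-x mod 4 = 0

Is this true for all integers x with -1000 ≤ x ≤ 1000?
The claim fails at x = 1:
x = 1: LHS = (-1) mod 4 = 3; 3 = 0 — FAILS

Because a single integer refutes it, the statement is false.

Answer: False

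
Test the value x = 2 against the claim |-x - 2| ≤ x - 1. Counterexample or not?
Substitute x = 2 into the relation:
x = 2: LHS = |-2 - 2| = |-4| = 4, RHS = 2 - 1 = 1; 4 ≤ 1 — FAILS

Since the claim fails at x = 2, this value is a counterexample.

Answer: Yes, x = 2 is a counterexample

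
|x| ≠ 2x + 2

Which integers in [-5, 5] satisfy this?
Track d = LHS − RHS over the integers in [-5, 5]. Equality would need d = 0, but d changes sign only between consecutive integers, jumping over 0:
x = -1: LHS = |-1| = 1, RHS = 2·(-1) + 2 = 0; 1 ≠ 0 — holds  (d = 1)
x = 0: LHS = |0| = 0, RHS = 2·0 + 2 = 2; 0 ≠ 2 — holds  (d = -2)
Away from these crossings d keeps a constant sign, and checking every integer in [-5, 5] confirms d ≠ 0 throughout. Hence the two sides are never equal, so the relation holds for every integer in [-5, 5].

Answer: All integers in [-5, 5]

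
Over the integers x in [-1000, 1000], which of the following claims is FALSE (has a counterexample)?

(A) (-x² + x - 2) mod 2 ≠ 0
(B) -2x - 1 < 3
(A) x = 0: LHS = (-0² + 0 - 2) mod 2 = (-2) mod 2 = 0; 0 ≠ 0 — FAILS
(B) x = -2: LHS = -2·(-2) - 1 = 3; 3 < 3 — FAILS

Answer: Both A and B are false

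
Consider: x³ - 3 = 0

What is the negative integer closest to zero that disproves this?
Testing negative integers from -1 downward:
x = -1: LHS = (-1)³ - 3 = -4; -4 = 0 — FAILS  ← closest negative counterexample to 0

Answer: x = -1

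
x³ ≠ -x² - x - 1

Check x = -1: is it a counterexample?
Substitute x = -1 into the relation:
x = -1: LHS = (-1)³ = -1, RHS = -(-1)² - (-1) - 1 = -1; -1 ≠ -1 — FAILS

Since the claim fails at x = -1, this value is a counterexample.

Answer: Yes, x = -1 is a counterexample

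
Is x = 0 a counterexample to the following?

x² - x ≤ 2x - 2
Substitute x = 0 into the relation:
x = 0: LHS = 0² - 0 = 0, RHS = 2·0 - 2 = -2; 0 ≤ -2 — FAILS

Since the claim fails at x = 0, this value is a counterexample.

Answer: Yes, x = 0 is a counterexample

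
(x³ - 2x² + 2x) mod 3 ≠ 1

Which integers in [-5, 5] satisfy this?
Holds for: {-3, 0, 3}
Fails for: {-5, -4, -2, -1, 1, 2, 4, 5}

Answer: {-3, 0, 3}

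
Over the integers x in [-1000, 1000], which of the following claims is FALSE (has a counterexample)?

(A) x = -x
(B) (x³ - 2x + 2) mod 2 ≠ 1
(A) x = 1: 1 = -1 — FAILS
(B) x = 1: LHS = (1³ - 2·1 + 2) mod 2 = 1 mod 2 = 1; 1 ≠ 1 — FAILS

Answer: Both A and B are false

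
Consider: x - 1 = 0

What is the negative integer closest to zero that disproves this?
Testing negative integers from -1 downward:
x = -1: LHS = (-1) - 1 = -2; -2 = 0 — FAILS  ← closest negative counterexample to 0

Answer: x = -1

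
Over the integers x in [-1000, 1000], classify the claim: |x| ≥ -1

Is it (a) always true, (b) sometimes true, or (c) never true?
An absolute value is never negative, so the left side is ≥ 0 for every x, while the right side is -1. Tightest case in [-1000, 1000] is x = 0:
x = 0: LHS = |0| = 0; 0 ≥ -1 — holds
Hence LHS − RHS is never negative, i.e. LHS ≥ RHS throughout, so the relation holds for every integer in [-1000, 1000].

No counterexample exists.

Answer: Always true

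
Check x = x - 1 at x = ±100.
x = 100: RHS = 100 - 1 = 99; 100 = 99 — FAILS
x = -100: RHS = (-100) - 1 = -101; -100 = -101 — FAILS

Answer: No, fails for both x = 100 and x = -100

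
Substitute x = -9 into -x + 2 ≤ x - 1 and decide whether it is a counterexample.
Substitute x = -9 into the relation:
x = -9: LHS = -(-9) + 2 = 11, RHS = (-9) - 1 = -10; 11 ≤ -10 — FAILS

Since the claim fails at x = -9, this value is a counterexample.

Answer: Yes, x = -9 is a counterexample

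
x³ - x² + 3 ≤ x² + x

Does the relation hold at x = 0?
x = 0: LHS = 0³ - 0² + 3 = 3, RHS = 0² + 0 = 0; 3 ≤ 0 — FAILS

The relation fails at x = 0, so x = 0 is a counterexample.

Answer: No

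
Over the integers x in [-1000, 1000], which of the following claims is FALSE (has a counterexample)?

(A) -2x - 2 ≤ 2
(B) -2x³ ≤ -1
(A) x = -3: LHS = -2·(-3) - 2 = 4; 4 ≤ 2 — FAILS
(B) x = 0: LHS = -2·0³ = 0; 0 ≤ -1 — FAILS

Answer: Both A and B are false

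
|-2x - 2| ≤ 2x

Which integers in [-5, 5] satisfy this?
Over all integers in [-5, 5], LHS − RHS is smallest at x = 0, where it equals 2:
x = 0: LHS = |-2·0 - 2| = |-2| = 2, RHS = 2·0 = 0; 2 ≤ 0 — FAILS
At the ends of the range:
x = -5: LHS = |-2·(-5) - 2| = |8| = 8, RHS = 2·(-5) = -10; 8 ≤ -10 — FAILS
x = 5: LHS = |-2·5 - 2| = |-12| = 12, RHS = 2·5 = 10; 12 ≤ 10 — FAILS
Hence LHS − RHS is never zero or negative, i.e. LHS > RHS throughout, so the claimed relation (≤) fails for every integer in [-5, 5].

Answer: None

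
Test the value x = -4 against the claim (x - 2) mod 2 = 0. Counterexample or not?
Substitute x = -4 into the relation:
x = -4: LHS = ((-4) - 2) mod 2 = (-6) mod 2 = 0; 0 = 0 — holds

The claim holds here, so x = -4 is not a counterexample. (A counterexample exists elsewhere, e.g. x = 1.)

Answer: No, x = -4 is not a counterexample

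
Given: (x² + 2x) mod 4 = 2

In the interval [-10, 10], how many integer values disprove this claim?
Counterexamples in [-10, 10]: {-10, -9, -8, -7, -6, -5, -4, -3, -2, -1, 0, 1, 2, 3, 4, 5, 6, 7, 8, 9, 10}.

Counting them gives 21 values.

Answer: 21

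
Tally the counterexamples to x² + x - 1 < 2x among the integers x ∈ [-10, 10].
Counterexamples in [-10, 10]: {-10, -9, -8, -7, -6, -5, -4, -3, -2, -1, 2, 3, 4, 5, 6, 7, 8, 9, 10}.

Counting them gives 19 values.

Answer: 19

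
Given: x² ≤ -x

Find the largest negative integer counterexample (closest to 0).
Testing negative integers from -1 downward:
x = -1: LHS = (-1)² = 1, RHS = -(-1) = 1; 1 ≤ 1 — holds
x = -2: LHS = (-2)² = 4, RHS = -(-2) = 2; 4 ≤ 2 — FAILS  ← closest negative counterexample to 0

Answer: x = -2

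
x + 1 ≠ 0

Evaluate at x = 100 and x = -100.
x = 100: LHS = 100 + 1 = 101; 101 ≠ 0 — holds
x = -100: LHS = (-100) + 1 = -99; -99 ≠ 0 — holds

Answer: Yes, holds for both x = 100 and x = -100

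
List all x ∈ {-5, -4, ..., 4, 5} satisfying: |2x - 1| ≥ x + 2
Holds for: {-5, -4, -3, -2, -1, 3, 4, 5}
Fails for: {0, 1, 2}

Answer: {-5, -4, -3, -2, -1, 3, 4, 5}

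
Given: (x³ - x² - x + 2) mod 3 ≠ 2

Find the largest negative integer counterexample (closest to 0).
Testing negative integers from -1 downward:
x = -1: LHS = ((-1)³ - (-1)² - (-1) + 2) mod 3 = 1 mod 3 = 1; 1 ≠ 2 — holds
x = -2: LHS = ((-2)³ - (-2)² - (-2) + 2) mod 3 = (-8) mod 3 = 1; 1 ≠ 2 — holds
x = -3: LHS = ((-3)³ - (-3)² - (-3) + 2) mod 3 = (-31) mod 3 = 2; 2 ≠ 2 — FAILS  ← closest negative counterexample to 0

Answer: x = -3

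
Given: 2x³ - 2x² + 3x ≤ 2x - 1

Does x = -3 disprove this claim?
Substitute x = -3 into the relation:
x = -3: LHS = 2·(-3)³ - 2·(-3)² + 3·(-3) = -81, RHS = 2·(-3) - 1 = -7; -81 ≤ -7 — holds

The claim holds here, so x = -3 is not a counterexample. (A counterexample exists elsewhere, e.g. x = 0.)

Answer: No, x = -3 is not a counterexample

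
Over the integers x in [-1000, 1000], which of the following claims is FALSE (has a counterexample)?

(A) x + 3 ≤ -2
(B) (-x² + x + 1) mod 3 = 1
(A) x = 0: LHS = 0 + 3 = 3; 3 ≤ -2 — FAILS
(B) x = -1: LHS = (-(-1)² + (-1) + 1) mod 3 = (-1) mod 3 = 2; 2 = 1 — FAILS

Answer: Both A and B are false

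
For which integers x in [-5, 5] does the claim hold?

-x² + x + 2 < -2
Holds for: {-5, -4, -3, -2, 3, 4, 5}
Fails for: {-1, 0, 1, 2}

Answer: {-5, -4, -3, -2, 3, 4, 5}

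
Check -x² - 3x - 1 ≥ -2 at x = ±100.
x = 100: LHS = -100² - 3·100 - 1 = -10301; -10301 ≥ -2 — FAILS
x = -100: LHS = -(-100)² - 3·(-100) - 1 = -9701; -9701 ≥ -2 — FAILS

Answer: No, fails for both x = 100 and x = -100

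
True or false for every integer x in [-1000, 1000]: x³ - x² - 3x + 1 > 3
The claim fails at x = 0:
x = 0: LHS = 0³ - 0² - 3·0 + 1 = 1; 1 > 3 — FAILS

Because a single integer refutes it, the statement is false.

Answer: False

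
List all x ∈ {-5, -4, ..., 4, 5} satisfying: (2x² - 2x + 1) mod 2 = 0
For a polynomial with integer coefficients, its value mod 2 depends only on x mod 2, so it suffices to check one representative of each residue class, x = 0, 1:
x = 0: LHS = (2·0² - 2·0 + 1) mod 2 = 1 mod 2 = 1; 1 = 0 — FAILS
x = 1: LHS = (2·1² - 2·1 + 1) mod 2 = 1 mod 2 = 1; 1 = 0 — FAILS
The relation fails in every residue class, so the claimed relation (=) fails for every integer in [-5, 5].

Answer: None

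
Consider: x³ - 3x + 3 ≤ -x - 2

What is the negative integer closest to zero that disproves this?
Testing negative integers from -1 downward:
x = -1: LHS = (-1)³ - 3·(-1) + 3 = 5, RHS = -(-1) - 2 = -1; 5 ≤ -1 — FAILS  ← closest negative counterexample to 0

Answer: x = -1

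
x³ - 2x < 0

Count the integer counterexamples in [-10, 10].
Counterexamples in [-10, 10]: {-1, 0, 2, 3, 4, 5, 6, 7, 8, 9, 10}.

Counting them gives 11 values.

Answer: 11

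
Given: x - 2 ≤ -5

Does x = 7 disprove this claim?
Substitute x = 7 into the relation:
x = 7: LHS = 7 - 2 = 5; 5 ≤ -5 — FAILS

Since the claim fails at x = 7, this value is a counterexample.

Answer: Yes, x = 7 is a counterexample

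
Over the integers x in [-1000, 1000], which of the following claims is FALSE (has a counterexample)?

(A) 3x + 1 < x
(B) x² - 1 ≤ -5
(A) x = 0: LHS = 3·0 + 1 = 1; 1 < 0 — FAILS
(B) x = 0: LHS = 0² - 1 = -1; -1 ≤ -5 — FAILS

Answer: Both A and B are false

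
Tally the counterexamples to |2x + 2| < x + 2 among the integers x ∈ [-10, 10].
Counterexamples in [-10, 10]: {-10, -9, -8, -7, -6, -5, -4, -3, -2, 0, 1, 2, 3, 4, 5, 6, 7, 8, 9, 10}.

Counting them gives 20 values.

Answer: 20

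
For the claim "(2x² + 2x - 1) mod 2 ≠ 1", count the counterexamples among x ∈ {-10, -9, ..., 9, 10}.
Counterexamples in [-10, 10]: {-10, -9, -8, -7, -6, -5, -4, -3, -2, -1, 0, 1, 2, 3, 4, 5, 6, 7, 8, 9, 10}.

Counting them gives 21 values.

Answer: 21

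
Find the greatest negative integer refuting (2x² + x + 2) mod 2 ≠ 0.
Testing negative integers from -1 downward:
x = -1: LHS = (2·(-1)² + (-1) + 2) mod 2 = 3 mod 2 = 1; 1 ≠ 0 — holds
x = -2: LHS = (2·(-2)² + (-2) + 2) mod 2 = 8 mod 2 = 0; 0 ≠ 0 — FAILS  ← closest negative counterexample to 0

Answer: x = -2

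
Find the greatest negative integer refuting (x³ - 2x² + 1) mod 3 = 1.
Testing negative integers from -1 downward:
x = -1: LHS = ((-1)³ - 2·(-1)² + 1) mod 3 = (-2) mod 3 = 1; 1 = 1 — holds
x = -2: LHS = ((-2)³ - 2·(-2)² + 1) mod 3 = (-15) mod 3 = 0; 0 = 1 — FAILS  ← closest negative counterexample to 0

Answer: x = -2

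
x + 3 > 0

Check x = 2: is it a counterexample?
Substitute x = 2 into the relation:
x = 2: LHS = 2 + 3 = 5; 5 > 0 — holds

The claim holds here, so x = 2 is not a counterexample. (A counterexample exists elsewhere, e.g. x = -3.)

Answer: No, x = 2 is not a counterexample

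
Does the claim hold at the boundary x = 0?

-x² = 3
x = 0: LHS = -0² = 0; 0 = 3 — FAILS

The relation fails at x = 0, so x = 0 is a counterexample.

Answer: No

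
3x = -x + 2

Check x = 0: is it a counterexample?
Substitute x = 0 into the relation:
x = 0: LHS = 3·0 = 0, RHS = -0 + 2 = 2; 0 = 2 — FAILS

Since the claim fails at x = 0, this value is a counterexample.

Answer: Yes, x = 0 is a counterexample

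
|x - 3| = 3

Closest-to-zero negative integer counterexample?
Testing negative integers from -1 downward:
x = -1: LHS = |(-1) - 3| = |-4| = 4; 4 = 3 — FAILS  ← closest negative counterexample to 0

Answer: x = -1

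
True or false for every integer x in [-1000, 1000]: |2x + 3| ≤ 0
The claim fails at x = 0:
x = 0: LHS = |2·0 + 3| = |3| = 3; 3 ≤ 0 — FAILS

Because a single integer refutes it, the statement is false.

Answer: False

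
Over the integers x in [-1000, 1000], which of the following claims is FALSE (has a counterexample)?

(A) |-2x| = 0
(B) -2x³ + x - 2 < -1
(A) x = 1: LHS = |-2·1| = |-2| = 2; 2 = 0 — FAILS
(B) x = -1: LHS = -2·(-1)³ + (-1) - 2 = -1; -1 < -1 — FAILS

Answer: Both A and B are false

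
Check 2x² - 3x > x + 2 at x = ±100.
x = 100: LHS = 2·100² - 3·100 = 19700, RHS = 100 + 2 = 102; 19700 > 102 — holds
x = -100: LHS = 2·(-100)² - 3·(-100) = 20300, RHS = (-100) + 2 = -98; 20300 > -98 — holds

Answer: Yes, holds for both x = 100 and x = -100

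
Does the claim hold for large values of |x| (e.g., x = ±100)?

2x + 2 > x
x = 100: LHS = 2·100 + 2 = 202; 202 > 100 — holds
x = -100: LHS = 2·(-100) + 2 = -198; -198 > -100 — FAILS

Answer: Partially: holds for x = 100, fails for x = -100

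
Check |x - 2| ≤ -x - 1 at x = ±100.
x = 100: LHS = |100 - 2| = |98| = 98, RHS = -100 - 1 = -101; 98 ≤ -101 — FAILS
x = -100: LHS = |(-100) - 2| = |-102| = 102, RHS = -(-100) - 1 = 99; 102 ≤ 99 — FAILS

Answer: No, fails for both x = 100 and x = -100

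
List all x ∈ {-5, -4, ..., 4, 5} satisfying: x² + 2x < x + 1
Holds for: {-1, 0}
Fails for: {-5, -4, -3, -2, 1, 2, 3, 4, 5}

Answer: {-1, 0}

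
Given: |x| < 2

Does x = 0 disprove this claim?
Substitute x = 0 into the relation:
x = 0: LHS = |0| = 0; 0 < 2 — holds

The claim holds here, so x = 0 is not a counterexample. (A counterexample exists elsewhere, e.g. x = 2.)

Answer: No, x = 0 is not a counterexample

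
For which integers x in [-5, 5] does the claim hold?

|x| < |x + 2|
Holds for: {0, 1, 2, 3, 4, 5}
Fails for: {-5, -4, -3, -2, -1}

Answer: {0, 1, 2, 3, 4, 5}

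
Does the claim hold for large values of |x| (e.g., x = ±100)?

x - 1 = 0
x = 100: LHS = 100 - 1 = 99; 99 = 0 — FAILS
x = -100: LHS = (-100) - 1 = -101; -101 = 0 — FAILS

Answer: No, fails for both x = 100 and x = -100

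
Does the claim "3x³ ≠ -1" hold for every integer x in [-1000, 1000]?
Track d = LHS − RHS over the integers in [-1000, 1000]. Equality would need d = 0, but d changes sign only between consecutive integers, jumping over 0:
x = -1: LHS = 3·(-1)³ = -3; -3 ≠ -1 — holds  (d = -2)
x = 0: LHS = 3·0³ = 0; 0 ≠ -1 — holds  (d = 1)
Away from these crossings d keeps a constant sign, and checking every integer in [-1000, 1000] confirms d ≠ 0 throughout. Hence the two sides are never equal, so the relation holds for every integer in [-1000, 1000].

No counterexample exists.

Answer: True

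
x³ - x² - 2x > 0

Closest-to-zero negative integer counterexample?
Testing negative integers from -1 downward:
x = -1: LHS = (-1)³ - (-1)² - 2·(-1) = 0; 0 > 0 — FAILS  ← closest negative counterexample to 0

Answer: x = -1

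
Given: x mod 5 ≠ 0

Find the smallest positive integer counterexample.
Testing positive integers:
x = 1: LHS = 1 mod 5 = 1; 1 ≠ 0 — holds
x = 2: LHS = 2 mod 5 = 2; 2 ≠ 0 — holds
x = 3: LHS = 3 mod 5 = 3; 3 ≠ 0 — holds
x = 4: LHS = 4 mod 5 = 4; 4 ≠ 0 — holds
x = 5: LHS = 5 mod 5 = 0; 0 ≠ 0 — FAILS  ← smallest positive counterexample

Answer: x = 5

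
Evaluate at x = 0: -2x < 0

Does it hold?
x = 0: LHS = -2·0 = 0; 0 < 0 — FAILS

The relation fails at x = 0, so x = 0 is a counterexample.

Answer: No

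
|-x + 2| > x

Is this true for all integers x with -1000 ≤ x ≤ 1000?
The claim fails at x = 1:
x = 1: LHS = |-1 + 2| = |1| = 1; 1 > 1 — FAILS

Because a single integer refutes it, the statement is false.

Answer: False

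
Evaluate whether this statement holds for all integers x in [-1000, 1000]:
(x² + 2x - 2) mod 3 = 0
The claim fails at x = 0:
x = 0: LHS = (0² + 2·0 - 2) mod 3 = (-2) mod 3 = 1; 1 = 0 — FAILS

Because a single integer refutes it, the statement is false.

Answer: False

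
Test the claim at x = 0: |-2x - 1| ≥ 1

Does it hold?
x = 0: LHS = |-2·0 - 1| = |-1| = 1; 1 ≥ 1 — holds

The relation is satisfied at x = 0.

Answer: Yes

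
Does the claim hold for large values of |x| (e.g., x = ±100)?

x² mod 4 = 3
x = 100: LHS = (100²) mod 4 = 10000 mod 4 = 0; 0 = 3 — FAILS
x = -100: LHS = ((-100)²) mod 4 = 10000 mod 4 = 0; 0 = 3 — FAILS

Answer: No, fails for both x = 100 and x = -100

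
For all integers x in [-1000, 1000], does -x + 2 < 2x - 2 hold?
The claim fails at x = 0:
x = 0: LHS = -0 + 2 = 2, RHS = 2·0 - 2 = -2; 2 < -2 — FAILS

Because a single integer refutes it, the statement is false.

Answer: False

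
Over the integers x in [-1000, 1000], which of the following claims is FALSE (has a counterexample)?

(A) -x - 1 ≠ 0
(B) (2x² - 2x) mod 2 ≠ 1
(A) x = -1: LHS = -(-1) - 1 = 0; 0 ≠ 0 — FAILS

(B) For a polynomial with integer coefficients, its value mod 2 depends only on x mod 2, so it suffices to check one representative of each residue class, x = 0, 1:
x = 0: LHS = (2·0² - 2·0) mod 2 = 0 mod 2 = 0; 0 ≠ 1 — holds
x = 1: LHS = (2·1² - 2·1) mod 2 = 0 mod 2 = 0; 0 ≠ 1 — holds
The relation holds in every residue class, so the relation holds for every integer in [-1000, 1000].

Only (A) has a counterexample.

Answer: A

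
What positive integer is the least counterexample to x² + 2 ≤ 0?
Testing positive integers:
x = 1: LHS = 1² + 2 = 3; 3 ≤ 0 — FAILS  ← smallest positive counterexample

Answer: x = 1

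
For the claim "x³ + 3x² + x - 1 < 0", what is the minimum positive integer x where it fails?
Testing positive integers:
x = 1: LHS = 1³ + 3·1² + 1 - 1 = 4; 4 < 0 — FAILS  ← smallest positive counterexample

Answer: x = 1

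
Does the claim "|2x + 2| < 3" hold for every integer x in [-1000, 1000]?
The claim fails at x = 1:
x = 1: LHS = |2·1 + 2| = |4| = 4; 4 < 3 — FAILS

Because a single integer refutes it, the statement is false.

Answer: False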